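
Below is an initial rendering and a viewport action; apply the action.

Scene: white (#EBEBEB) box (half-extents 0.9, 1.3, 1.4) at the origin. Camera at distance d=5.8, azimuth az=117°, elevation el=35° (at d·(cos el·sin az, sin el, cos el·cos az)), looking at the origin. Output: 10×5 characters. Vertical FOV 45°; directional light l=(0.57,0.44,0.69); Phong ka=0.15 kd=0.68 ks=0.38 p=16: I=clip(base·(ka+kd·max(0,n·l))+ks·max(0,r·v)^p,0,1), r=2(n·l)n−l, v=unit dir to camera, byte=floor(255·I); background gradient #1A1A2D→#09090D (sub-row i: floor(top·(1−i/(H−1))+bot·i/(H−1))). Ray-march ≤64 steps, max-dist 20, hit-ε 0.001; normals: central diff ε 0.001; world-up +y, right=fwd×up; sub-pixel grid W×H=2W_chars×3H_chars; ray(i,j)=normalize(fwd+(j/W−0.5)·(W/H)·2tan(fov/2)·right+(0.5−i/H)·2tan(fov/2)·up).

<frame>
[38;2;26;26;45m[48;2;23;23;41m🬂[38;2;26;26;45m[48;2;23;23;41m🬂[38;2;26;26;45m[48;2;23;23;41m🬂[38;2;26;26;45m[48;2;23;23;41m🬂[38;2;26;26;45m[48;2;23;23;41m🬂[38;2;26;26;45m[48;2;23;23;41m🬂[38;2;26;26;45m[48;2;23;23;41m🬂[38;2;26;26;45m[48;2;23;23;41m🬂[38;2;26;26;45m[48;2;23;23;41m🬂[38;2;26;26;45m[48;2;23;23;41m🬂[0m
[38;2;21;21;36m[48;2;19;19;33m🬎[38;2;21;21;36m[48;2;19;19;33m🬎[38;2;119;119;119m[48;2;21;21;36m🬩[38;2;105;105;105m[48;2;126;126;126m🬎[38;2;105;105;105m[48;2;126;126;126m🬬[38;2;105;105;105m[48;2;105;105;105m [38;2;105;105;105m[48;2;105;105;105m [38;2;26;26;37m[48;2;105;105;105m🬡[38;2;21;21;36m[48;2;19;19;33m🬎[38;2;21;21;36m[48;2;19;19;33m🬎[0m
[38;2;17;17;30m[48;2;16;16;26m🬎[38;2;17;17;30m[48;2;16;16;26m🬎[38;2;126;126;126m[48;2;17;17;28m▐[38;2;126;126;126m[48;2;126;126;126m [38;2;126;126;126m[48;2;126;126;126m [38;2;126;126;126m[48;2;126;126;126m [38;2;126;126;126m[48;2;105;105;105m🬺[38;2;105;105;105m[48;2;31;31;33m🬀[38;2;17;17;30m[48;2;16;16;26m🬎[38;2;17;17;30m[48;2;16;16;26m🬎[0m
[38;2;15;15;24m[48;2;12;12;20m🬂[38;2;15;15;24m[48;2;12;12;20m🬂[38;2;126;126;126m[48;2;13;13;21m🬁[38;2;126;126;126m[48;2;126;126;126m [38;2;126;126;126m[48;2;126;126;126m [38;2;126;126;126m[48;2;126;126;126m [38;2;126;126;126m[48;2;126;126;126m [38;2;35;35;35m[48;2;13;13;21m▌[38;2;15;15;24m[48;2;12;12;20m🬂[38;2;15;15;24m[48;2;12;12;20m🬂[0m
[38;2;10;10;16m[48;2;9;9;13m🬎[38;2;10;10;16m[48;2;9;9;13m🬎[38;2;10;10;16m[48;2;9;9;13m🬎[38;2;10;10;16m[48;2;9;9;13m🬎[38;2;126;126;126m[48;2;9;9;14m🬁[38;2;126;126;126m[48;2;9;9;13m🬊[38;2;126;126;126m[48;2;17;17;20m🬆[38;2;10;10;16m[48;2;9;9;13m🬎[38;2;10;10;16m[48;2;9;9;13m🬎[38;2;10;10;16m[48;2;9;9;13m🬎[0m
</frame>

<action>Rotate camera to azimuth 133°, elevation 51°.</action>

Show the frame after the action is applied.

<frame>
[38;2;26;26;45m[48;2;23;23;41m🬂[38;2;26;26;45m[48;2;23;23;41m🬂[38;2;26;26;45m[48;2;23;23;41m🬂[38;2;26;26;45m[48;2;23;23;41m🬂[38;2;25;25;43m[48;2;105;105;105m🬎[38;2;105;105;105m[48;2;24;24;42m🬏[38;2;26;26;45m[48;2;23;23;41m🬂[38;2;26;26;45m[48;2;23;23;41m🬂[38;2;26;26;45m[48;2;23;23;41m🬂[38;2;26;26;45m[48;2;23;23;41m🬂[0m
[38;2;21;21;36m[48;2;19;19;33m🬎[38;2;21;21;36m[48;2;19;19;33m🬎[38;2;21;21;36m[48;2;115;115;115m🬕[38;2;105;105;105m[48;2;105;105;105m [38;2;105;105;105m[48;2;105;105;105m [38;2;105;105;105m[48;2;105;105;105m [38;2;105;105;105m[48;2;22;22;38m🬺[38;2;105;105;105m[48;2;21;21;37m🬱[38;2;105;105;105m[48;2;21;21;35m🬏[38;2;21;21;36m[48;2;19;19;33m🬎[0m
[38;2;17;17;30m[48;2;16;16;26m🬎[38;2;17;17;30m[48;2;16;16;26m🬎[38;2;126;126;126m[48;2;16;16;28m🬁[38;2;126;126;126m[48;2;126;126;126m [38;2;105;105;105m[48;2;126;126;126m🬊[38;2;105;105;105m[48;2;105;105;105m [38;2;105;105;105m[48;2;105;105;105m [38;2;105;105;105m[48;2;35;35;35m🬆[38;2;35;35;35m[48;2;16;16;28m🬀[38;2;17;17;30m[48;2;16;16;26m🬎[0m
[38;2;15;15;24m[48;2;12;12;20m🬂[38;2;15;15;24m[48;2;12;12;20m🬂[38;2;15;15;24m[48;2;12;12;20m🬂[38;2;126;126;126m[48;2;12;12;20m🬊[38;2;126;126;126m[48;2;126;126;126m [38;2;126;126;126m[48;2;126;126;126m [38;2;105;105;105m[48;2;35;35;35m🬀[38;2;35;35;35m[48;2;13;13;21m🬄[38;2;15;15;24m[48;2;12;12;20m🬂[38;2;15;15;24m[48;2;12;12;20m🬂[0m
[38;2;10;10;16m[48;2;9;9;13m🬎[38;2;10;10;16m[48;2;9;9;13m🬎[38;2;10;10;16m[48;2;9;9;13m🬎[38;2;10;10;16m[48;2;9;9;13m🬎[38;2;10;10;16m[48;2;9;9;13m🬎[38;2;126;126;126m[48;2;9;9;13m🬊[38;2;35;35;35m[48;2;9;9;13m🬆[38;2;10;10;16m[48;2;9;9;13m🬎[38;2;10;10;16m[48;2;9;9;13m🬎[38;2;10;10;16m[48;2;9;9;13m🬎[0m
</frame>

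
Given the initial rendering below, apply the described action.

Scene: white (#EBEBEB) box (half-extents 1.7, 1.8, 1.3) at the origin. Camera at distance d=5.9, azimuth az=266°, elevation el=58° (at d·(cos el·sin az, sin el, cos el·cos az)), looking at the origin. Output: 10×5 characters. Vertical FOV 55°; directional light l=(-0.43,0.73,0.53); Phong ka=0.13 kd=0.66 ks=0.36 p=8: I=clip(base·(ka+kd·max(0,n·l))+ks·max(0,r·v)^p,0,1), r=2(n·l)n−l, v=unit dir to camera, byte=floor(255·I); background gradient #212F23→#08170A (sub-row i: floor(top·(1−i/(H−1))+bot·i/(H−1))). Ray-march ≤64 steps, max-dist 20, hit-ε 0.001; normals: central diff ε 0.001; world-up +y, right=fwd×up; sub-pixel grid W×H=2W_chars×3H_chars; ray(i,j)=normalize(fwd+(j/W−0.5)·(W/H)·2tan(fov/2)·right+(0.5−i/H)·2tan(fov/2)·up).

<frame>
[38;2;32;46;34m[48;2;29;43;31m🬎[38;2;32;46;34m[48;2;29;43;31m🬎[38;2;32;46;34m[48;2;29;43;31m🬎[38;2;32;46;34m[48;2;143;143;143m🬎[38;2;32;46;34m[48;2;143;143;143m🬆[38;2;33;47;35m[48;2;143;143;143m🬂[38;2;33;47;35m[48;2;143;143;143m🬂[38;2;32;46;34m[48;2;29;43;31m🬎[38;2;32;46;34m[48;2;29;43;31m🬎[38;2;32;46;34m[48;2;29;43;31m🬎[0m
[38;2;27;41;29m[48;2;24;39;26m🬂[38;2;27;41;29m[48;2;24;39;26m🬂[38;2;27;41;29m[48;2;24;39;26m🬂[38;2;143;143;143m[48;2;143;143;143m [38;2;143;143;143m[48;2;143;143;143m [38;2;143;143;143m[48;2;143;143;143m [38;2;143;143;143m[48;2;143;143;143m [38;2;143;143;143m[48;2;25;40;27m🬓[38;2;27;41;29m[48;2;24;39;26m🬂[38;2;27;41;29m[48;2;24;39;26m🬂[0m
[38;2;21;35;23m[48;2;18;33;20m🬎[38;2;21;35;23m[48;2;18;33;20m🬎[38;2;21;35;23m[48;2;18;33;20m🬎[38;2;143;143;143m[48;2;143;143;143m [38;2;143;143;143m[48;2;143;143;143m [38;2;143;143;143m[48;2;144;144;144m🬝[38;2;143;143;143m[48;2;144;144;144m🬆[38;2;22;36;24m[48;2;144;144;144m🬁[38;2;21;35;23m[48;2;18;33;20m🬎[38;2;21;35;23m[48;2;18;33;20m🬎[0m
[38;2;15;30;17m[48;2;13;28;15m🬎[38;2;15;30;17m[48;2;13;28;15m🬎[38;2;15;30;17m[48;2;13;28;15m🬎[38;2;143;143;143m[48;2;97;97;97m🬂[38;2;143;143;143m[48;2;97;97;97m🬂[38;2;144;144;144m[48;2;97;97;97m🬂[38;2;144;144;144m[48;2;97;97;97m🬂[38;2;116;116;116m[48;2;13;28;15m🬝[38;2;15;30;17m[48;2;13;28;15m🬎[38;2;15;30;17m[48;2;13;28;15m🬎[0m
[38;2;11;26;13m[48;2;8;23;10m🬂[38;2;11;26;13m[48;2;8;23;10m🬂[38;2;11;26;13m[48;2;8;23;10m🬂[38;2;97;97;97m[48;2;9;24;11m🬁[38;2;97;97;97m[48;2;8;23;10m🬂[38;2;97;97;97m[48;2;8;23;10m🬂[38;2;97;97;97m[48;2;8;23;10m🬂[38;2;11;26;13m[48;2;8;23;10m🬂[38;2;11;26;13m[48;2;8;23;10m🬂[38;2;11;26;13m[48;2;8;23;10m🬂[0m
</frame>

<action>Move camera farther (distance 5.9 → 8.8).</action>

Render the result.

<frame>
[38;2;32;46;34m[48;2;29;43;31m🬎[38;2;32;46;34m[48;2;29;43;31m🬎[38;2;32;46;34m[48;2;29;43;31m🬎[38;2;32;46;34m[48;2;29;43;31m🬎[38;2;32;46;34m[48;2;29;43;31m🬎[38;2;32;46;34m[48;2;29;43;31m🬎[38;2;32;46;34m[48;2;29;43;31m🬎[38;2;32;46;34m[48;2;29;43;31m🬎[38;2;32;46;34m[48;2;29;43;31m🬎[38;2;32;46;34m[48;2;29;43;31m🬎[0m
[38;2;27;41;29m[48;2;24;39;26m🬂[38;2;27;41;29m[48;2;24;39;26m🬂[38;2;27;41;29m[48;2;24;39;26m🬂[38;2;27;41;29m[48;2;24;39;26m🬂[38;2;27;41;29m[48;2;143;143;143m🬂[38;2;27;41;29m[48;2;143;143;143m🬂[38;2;143;143;143m[48;2;25;40;27m🬓[38;2;27;41;29m[48;2;24;39;26m🬂[38;2;27;41;29m[48;2;24;39;26m🬂[38;2;27;41;29m[48;2;24;39;26m🬂[0m
[38;2;21;35;23m[48;2;18;33;20m🬎[38;2;21;35;23m[48;2;18;33;20m🬎[38;2;21;35;23m[48;2;18;33;20m🬎[38;2;21;35;23m[48;2;18;33;20m🬎[38;2;143;143;143m[48;2;143;143;143m [38;2;143;143;143m[48;2;144;144;144m🬝[38;2;21;35;23m[48;2;143;143;143m🬉[38;2;21;35;23m[48;2;18;33;20m🬎[38;2;21;35;23m[48;2;18;33;20m🬎[38;2;21;35;23m[48;2;18;33;20m🬎[0m
[38;2;15;30;17m[48;2;13;28;15m🬎[38;2;15;30;17m[48;2;13;28;15m🬎[38;2;15;30;17m[48;2;13;28;15m🬎[38;2;15;30;17m[48;2;13;28;15m🬎[38;2;97;97;97m[48;2;13;28;15m🬬[38;2;97;97;97m[48;2;97;97;97m [38;2;97;97;97m[48;2;14;29;16m▌[38;2;15;30;17m[48;2;13;28;15m🬎[38;2;15;30;17m[48;2;13;28;15m🬎[38;2;15;30;17m[48;2;13;28;15m🬎[0m
[38;2;11;26;13m[48;2;8;23;10m🬂[38;2;11;26;13m[48;2;8;23;10m🬂[38;2;11;26;13m[48;2;8;23;10m🬂[38;2;11;26;13m[48;2;8;23;10m🬂[38;2;11;26;13m[48;2;8;23;10m🬂[38;2;11;26;13m[48;2;8;23;10m🬂[38;2;11;26;13m[48;2;8;23;10m🬂[38;2;11;26;13m[48;2;8;23;10m🬂[38;2;11;26;13m[48;2;8;23;10m🬂[38;2;11;26;13m[48;2;8;23;10m🬂[0m
</frame>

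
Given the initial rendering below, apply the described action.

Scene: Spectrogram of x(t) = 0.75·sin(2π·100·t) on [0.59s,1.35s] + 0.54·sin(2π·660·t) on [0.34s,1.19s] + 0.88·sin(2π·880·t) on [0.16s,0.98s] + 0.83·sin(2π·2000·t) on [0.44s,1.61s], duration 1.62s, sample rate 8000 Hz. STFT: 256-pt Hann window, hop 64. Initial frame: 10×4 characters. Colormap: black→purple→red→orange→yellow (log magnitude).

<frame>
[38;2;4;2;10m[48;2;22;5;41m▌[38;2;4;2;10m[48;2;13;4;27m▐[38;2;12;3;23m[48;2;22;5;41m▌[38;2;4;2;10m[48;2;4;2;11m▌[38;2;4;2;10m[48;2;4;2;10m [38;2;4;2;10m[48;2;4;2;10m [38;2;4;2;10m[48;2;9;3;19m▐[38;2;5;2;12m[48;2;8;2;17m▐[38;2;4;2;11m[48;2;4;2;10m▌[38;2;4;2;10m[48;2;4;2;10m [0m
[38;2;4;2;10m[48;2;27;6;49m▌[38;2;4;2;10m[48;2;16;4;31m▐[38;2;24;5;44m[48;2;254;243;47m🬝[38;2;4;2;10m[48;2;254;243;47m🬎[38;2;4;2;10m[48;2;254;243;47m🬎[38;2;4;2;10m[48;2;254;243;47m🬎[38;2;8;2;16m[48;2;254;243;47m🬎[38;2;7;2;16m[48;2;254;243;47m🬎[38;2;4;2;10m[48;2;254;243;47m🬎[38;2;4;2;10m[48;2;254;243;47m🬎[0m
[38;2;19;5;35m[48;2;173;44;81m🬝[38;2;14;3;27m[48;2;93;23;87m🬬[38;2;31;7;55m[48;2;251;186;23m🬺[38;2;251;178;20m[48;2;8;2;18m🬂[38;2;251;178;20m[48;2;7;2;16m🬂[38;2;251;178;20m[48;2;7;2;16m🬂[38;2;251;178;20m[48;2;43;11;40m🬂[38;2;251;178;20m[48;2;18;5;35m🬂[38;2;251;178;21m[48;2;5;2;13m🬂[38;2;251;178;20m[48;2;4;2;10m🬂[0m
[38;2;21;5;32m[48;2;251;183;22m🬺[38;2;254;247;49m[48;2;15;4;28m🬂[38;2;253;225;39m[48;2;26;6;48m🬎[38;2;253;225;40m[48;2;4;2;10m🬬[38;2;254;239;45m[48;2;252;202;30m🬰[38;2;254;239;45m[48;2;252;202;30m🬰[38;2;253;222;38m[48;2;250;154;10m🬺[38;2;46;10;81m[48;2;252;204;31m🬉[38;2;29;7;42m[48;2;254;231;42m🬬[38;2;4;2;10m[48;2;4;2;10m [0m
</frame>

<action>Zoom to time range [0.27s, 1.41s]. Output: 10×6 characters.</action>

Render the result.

<frame>
[38;2;4;2;10m[48;2;13;3;25m▌[38;2;16;4;31m[48;2;20;5;37m▐[38;2;4;2;10m[48;2;4;2;11m▌[38;2;4;2;10m[48;2;4;2;10m [38;2;4;2;10m[48;2;4;2;10m [38;2;4;2;10m[48;2;4;2;10m [38;2;4;2;10m[48;2;9;3;19m▐[38;2;4;2;10m[48;2;4;2;10m [38;2;8;2;17m[48;2;4;2;10m▌[38;2;4;2;10m[48;2;4;2;11m▌[0m
[38;2;4;2;10m[48;2;13;3;26m▌[38;2;22;5;40m[48;2;28;6;51m🬨[38;2;4;2;10m[48;2;4;2;11m▌[38;2;4;2;10m[48;2;4;2;10m [38;2;4;2;10m[48;2;4;2;10m [38;2;4;2;10m[48;2;4;2;10m [38;2;4;2;10m[48;2;11;3;21m▐[38;2;4;2;10m[48;2;4;2;10m [38;2;4;2;10m[48;2;8;3;18m▐[38;2;4;2;10m[48;2;4;2;11m▌[0m
[38;2;4;2;10m[48;2;15;4;29m▌[38;2;45;10;73m[48;2;251;196;28m🬎[38;2;4;2;10m[48;2;254;243;47m🬎[38;2;4;2;10m[48;2;254;243;47m🬎[38;2;4;2;10m[48;2;254;243;47m🬎[38;2;4;2;10m[48;2;254;243;47m🬎[38;2;8;2;18m[48;2;254;243;47m🬎[38;2;4;2;10m[48;2;254;243;47m🬎[38;2;7;2;15m[48;2;254;243;47m🬎[38;2;4;2;10m[48;2;254;243;47m🬎[0m
[38;2;4;2;11m[48;2;21;5;38m▌[38;2;246;160;21m[48;2;45;10;73m🬂[38;2;251;178;20m[48;2;5;2;11m🬂[38;2;251;178;20m[48;2;4;2;10m🬂[38;2;251;178;20m[48;2;4;2;10m🬂[38;2;251;178;20m[48;2;4;2;10m🬂[38;2;251;178;20m[48;2;17;4;32m🬂[38;2;251;178;20m[48;2;4;2;10m🬂[38;2;251;178;20m[48;2;10;3;21m🬂[38;2;251;178;20m[48;2;5;2;11m🬂[0m
[38;2;17;4;32m[48;2;253;227;40m🬂[38;2;28;6;50m[48;2;253;226;40m🬂[38;2;6;2;13m[48;2;253;225;39m🬂[38;2;5;2;11m[48;2;253;225;39m🬂[38;2;5;2;11m[48;2;253;225;39m🬂[38;2;5;2;11m[48;2;253;225;39m🬂[38;2;23;6;36m[48;2;252;201;29m🬊[38;2;4;2;10m[48;2;250;154;10m🬎[38;2;16;4;30m[48;2;250;156;12m🬬[38;2;4;2;11m[48;2;11;3;22m🬕[0m
[38;2;252;202;30m[48;2;18;4;34m🬁[38;2;252;202;30m[48;2;18;4;33m🬂[38;2;21;5;36m[48;2;252;211;34m🬚[38;2;8;2;17m[48;2;253;216;36m🬋[38;2;8;2;17m[48;2;253;216;36m🬋[38;2;8;2;17m[48;2;253;216;36m🬋[38;2;28;6;51m[48;2;253;216;36m🬋[38;2;8;2;17m[48;2;253;216;36m🬋[38;2;22;5;38m[48;2;253;221;38m🬍[38;2;22;5;39m[48;2;254;231;42m🬎[0m
</frame>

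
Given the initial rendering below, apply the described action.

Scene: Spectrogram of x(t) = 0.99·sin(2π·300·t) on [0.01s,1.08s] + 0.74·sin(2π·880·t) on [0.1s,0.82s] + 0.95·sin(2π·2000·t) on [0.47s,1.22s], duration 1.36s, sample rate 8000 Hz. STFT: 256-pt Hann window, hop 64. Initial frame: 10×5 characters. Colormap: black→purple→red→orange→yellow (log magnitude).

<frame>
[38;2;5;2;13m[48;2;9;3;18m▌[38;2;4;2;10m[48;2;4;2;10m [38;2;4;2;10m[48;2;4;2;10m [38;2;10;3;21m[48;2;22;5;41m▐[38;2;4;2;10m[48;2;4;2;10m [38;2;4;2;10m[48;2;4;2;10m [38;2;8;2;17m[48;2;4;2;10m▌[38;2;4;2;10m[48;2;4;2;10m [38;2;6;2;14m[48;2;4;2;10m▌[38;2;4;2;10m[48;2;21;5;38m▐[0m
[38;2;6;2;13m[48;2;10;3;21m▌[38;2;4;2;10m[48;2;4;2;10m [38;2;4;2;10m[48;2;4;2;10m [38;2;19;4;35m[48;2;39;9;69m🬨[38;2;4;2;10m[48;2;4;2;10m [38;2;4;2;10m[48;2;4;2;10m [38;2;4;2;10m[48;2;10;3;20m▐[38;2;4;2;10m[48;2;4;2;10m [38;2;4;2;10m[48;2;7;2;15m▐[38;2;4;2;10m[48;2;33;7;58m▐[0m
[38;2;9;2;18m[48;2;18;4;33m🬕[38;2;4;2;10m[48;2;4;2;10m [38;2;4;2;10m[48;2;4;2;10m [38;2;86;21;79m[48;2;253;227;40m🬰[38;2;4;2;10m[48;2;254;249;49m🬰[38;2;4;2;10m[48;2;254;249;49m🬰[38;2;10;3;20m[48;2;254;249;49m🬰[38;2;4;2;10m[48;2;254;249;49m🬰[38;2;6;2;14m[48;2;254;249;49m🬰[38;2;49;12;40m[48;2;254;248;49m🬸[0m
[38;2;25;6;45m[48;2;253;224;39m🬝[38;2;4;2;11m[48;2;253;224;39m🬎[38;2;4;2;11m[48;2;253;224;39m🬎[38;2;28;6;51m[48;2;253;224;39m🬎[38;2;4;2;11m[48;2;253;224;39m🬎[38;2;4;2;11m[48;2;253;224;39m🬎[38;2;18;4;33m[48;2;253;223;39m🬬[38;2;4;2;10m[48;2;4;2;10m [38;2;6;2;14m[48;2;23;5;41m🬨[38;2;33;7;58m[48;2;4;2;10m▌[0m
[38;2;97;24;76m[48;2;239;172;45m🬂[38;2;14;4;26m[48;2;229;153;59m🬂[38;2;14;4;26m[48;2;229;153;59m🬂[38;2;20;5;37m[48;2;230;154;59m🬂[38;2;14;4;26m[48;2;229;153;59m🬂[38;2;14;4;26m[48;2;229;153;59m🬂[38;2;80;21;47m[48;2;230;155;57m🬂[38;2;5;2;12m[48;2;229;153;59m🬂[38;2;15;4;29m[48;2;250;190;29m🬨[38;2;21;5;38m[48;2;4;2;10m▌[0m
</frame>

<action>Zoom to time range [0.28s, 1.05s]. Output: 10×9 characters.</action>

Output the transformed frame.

<frame>
[38;2;4;2;10m[48;2;4;2;10m [38;2;4;2;10m[48;2;4;2;10m [38;2;10;3;20m[48;2;21;5;39m▐[38;2;4;2;10m[48;2;4;2;10m [38;2;4;2;10m[48;2;4;2;10m [38;2;4;2;10m[48;2;4;2;10m [38;2;4;2;10m[48;2;4;2;10m [38;2;4;2;10m[48;2;8;2;16m▐[38;2;4;2;10m[48;2;4;2;10m [38;2;4;2;10m[48;2;4;2;10m [0m
[38;2;4;2;10m[48;2;4;2;10m [38;2;4;2;10m[48;2;4;2;10m [38;2;11;3;22m[48;2;24;5;43m▐[38;2;4;2;10m[48;2;4;2;10m [38;2;4;2;10m[48;2;4;2;10m [38;2;4;2;10m[48;2;4;2;10m [38;2;4;2;10m[48;2;4;2;10m [38;2;4;2;10m[48;2;8;2;17m▐[38;2;4;2;10m[48;2;4;2;10m [38;2;4;2;10m[48;2;4;2;10m [0m
[38;2;4;2;10m[48;2;4;2;10m [38;2;4;2;10m[48;2;4;2;10m [38;2;14;3;26m[48;2;29;7;53m▐[38;2;4;2;10m[48;2;4;2;10m [38;2;4;2;10m[48;2;4;2;10m [38;2;4;2;10m[48;2;4;2;10m [38;2;4;2;10m[48;2;4;2;10m [38;2;4;2;10m[48;2;9;3;19m▐[38;2;4;2;10m[48;2;4;2;10m [38;2;4;2;10m[48;2;4;2;10m [0m
[38;2;4;2;10m[48;2;4;2;10m [38;2;4;2;10m[48;2;4;2;10m [38;2;27;6;49m[48;2;62;14;85m🬨[38;2;4;2;10m[48;2;4;2;10m [38;2;4;2;10m[48;2;4;2;10m [38;2;4;2;10m[48;2;4;2;10m [38;2;4;2;10m[48;2;4;2;10m [38;2;4;2;10m[48;2;11;3;21m▐[38;2;4;2;10m[48;2;4;2;10m [38;2;4;2;10m[48;2;4;2;10m [0m
[38;2;4;2;10m[48;2;4;2;10m [38;2;4;2;10m[48;2;4;2;10m [38;2;125;31;84m[48;2;253;227;40m🬰[38;2;5;2;12m[48;2;254;249;49m🬰[38;2;5;2;12m[48;2;254;249;49m🬰[38;2;5;2;12m[48;2;254;249;49m🬰[38;2;5;2;12m[48;2;254;249;49m🬰[38;2;10;3;20m[48;2;254;249;49m🬰[38;2;5;2;12m[48;2;254;249;49m🬰[38;2;5;2;12m[48;2;254;249;49m🬰[0m
[38;2;4;2;10m[48;2;4;2;10m [38;2;4;2;10m[48;2;4;2;10m [38;2;62;14;85m[48;2;27;6;49m🬄[38;2;4;2;10m[48;2;4;2;10m [38;2;4;2;10m[48;2;4;2;10m [38;2;4;2;10m[48;2;4;2;10m [38;2;4;2;10m[48;2;4;2;10m [38;2;4;2;10m[48;2;23;5;42m▐[38;2;4;2;10m[48;2;4;2;10m [38;2;4;2;10m[48;2;4;2;10m [0m
[38;2;4;2;11m[48;2;251;182;22m🬎[38;2;4;2;11m[48;2;251;182;22m🬎[38;2;22;5;42m[48;2;251;182;22m🬎[38;2;4;2;11m[48;2;251;182;22m🬎[38;2;5;2;11m[48;2;251;182;22m🬎[38;2;4;2;11m[48;2;251;182;22m🬎[38;2;4;2;11m[48;2;251;182;22m🬎[38;2;23;6;37m[48;2;251;183;22m🬬[38;2;4;2;10m[48;2;4;2;10m [38;2;4;2;10m[48;2;4;2;10m [0m
[38;2;253;224;39m[48;2;7;2;16m🬂[38;2;253;224;39m[48;2;7;2;16m🬂[38;2;253;224;39m[48;2;19;4;34m🬂[38;2;253;224;39m[48;2;7;2;16m🬂[38;2;253;224;39m[48;2;7;2;16m🬂[38;2;253;224;39m[48;2;7;2;16m🬂[38;2;253;224;39m[48;2;7;2;16m🬂[38;2;253;223;39m[48;2;32;8;41m🬀[38;2;4;2;10m[48;2;9;3;19m🬎[38;2;4;2;10m[48;2;9;3;19m🬎[0m
[38;2;254;237;44m[48;2;9;3;19m🬎[38;2;254;237;44m[48;2;9;3;19m🬎[38;2;254;237;44m[48;2;17;4;33m🬎[38;2;254;237;44m[48;2;9;3;19m🬎[38;2;254;237;44m[48;2;9;3;19m🬎[38;2;254;237;44m[48;2;9;3;18m🬎[38;2;254;237;44m[48;2;9;3;19m🬎[38;2;254;237;44m[48;2;23;5;42m🬎[38;2;254;237;44m[48;2;9;3;19m🬎[38;2;254;237;44m[48;2;9;3;19m🬎[0m
</frame>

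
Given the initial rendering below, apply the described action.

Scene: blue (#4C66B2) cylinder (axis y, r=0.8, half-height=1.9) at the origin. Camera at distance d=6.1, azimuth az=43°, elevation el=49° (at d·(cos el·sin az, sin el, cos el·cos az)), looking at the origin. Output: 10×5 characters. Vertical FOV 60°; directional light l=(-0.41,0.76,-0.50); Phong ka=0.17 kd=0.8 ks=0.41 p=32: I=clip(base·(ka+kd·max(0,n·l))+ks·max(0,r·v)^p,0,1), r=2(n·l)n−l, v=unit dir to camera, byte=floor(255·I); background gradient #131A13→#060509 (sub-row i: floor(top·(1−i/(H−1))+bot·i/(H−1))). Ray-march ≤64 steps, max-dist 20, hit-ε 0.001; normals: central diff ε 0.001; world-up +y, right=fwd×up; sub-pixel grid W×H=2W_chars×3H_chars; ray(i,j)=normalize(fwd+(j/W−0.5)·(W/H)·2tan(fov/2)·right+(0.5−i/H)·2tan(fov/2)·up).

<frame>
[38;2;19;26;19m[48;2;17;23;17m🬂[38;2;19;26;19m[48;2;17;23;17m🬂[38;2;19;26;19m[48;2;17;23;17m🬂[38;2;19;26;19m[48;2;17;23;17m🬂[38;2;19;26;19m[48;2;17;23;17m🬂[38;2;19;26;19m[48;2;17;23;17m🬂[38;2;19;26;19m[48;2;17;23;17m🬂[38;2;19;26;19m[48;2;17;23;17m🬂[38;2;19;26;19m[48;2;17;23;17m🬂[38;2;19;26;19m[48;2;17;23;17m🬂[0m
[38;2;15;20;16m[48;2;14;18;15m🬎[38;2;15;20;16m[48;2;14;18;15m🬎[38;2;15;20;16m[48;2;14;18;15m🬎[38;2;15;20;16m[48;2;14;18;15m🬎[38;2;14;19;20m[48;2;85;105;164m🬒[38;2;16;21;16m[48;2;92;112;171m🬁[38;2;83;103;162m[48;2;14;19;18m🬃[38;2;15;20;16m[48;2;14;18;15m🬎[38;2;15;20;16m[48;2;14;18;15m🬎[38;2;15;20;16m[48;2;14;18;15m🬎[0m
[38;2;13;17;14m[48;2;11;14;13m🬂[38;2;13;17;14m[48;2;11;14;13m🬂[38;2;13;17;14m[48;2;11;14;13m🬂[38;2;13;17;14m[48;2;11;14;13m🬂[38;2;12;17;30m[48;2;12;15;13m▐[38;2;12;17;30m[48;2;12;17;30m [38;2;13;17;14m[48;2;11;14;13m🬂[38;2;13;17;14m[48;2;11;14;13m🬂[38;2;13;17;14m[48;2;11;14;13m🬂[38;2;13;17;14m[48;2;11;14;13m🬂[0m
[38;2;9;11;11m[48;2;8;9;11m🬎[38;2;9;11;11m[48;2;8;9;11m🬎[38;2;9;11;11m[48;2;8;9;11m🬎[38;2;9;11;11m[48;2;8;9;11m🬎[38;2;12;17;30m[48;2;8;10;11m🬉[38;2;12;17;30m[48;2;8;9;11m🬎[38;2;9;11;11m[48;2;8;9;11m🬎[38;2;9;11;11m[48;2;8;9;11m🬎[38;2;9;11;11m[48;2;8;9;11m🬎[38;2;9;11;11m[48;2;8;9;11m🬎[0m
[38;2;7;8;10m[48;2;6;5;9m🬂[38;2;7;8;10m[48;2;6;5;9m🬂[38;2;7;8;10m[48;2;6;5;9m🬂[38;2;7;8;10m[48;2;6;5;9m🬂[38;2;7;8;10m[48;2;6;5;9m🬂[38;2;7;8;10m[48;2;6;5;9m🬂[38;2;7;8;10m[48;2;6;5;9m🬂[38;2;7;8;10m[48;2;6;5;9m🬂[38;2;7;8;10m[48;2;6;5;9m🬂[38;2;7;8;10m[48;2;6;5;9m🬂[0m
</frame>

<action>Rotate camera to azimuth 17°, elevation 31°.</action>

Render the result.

<frame>
[38;2;19;26;19m[48;2;17;23;17m🬂[38;2;19;26;19m[48;2;17;23;17m🬂[38;2;19;26;19m[48;2;17;23;17m🬂[38;2;19;26;19m[48;2;17;23;17m🬂[38;2;19;26;19m[48;2;17;23;17m🬂[38;2;19;26;19m[48;2;17;23;17m🬂[38;2;19;26;19m[48;2;17;23;17m🬂[38;2;19;26;19m[48;2;17;23;17m🬂[38;2;19;26;19m[48;2;17;23;17m🬂[38;2;19;26;19m[48;2;17;23;17m🬂[0m
[38;2;15;20;16m[48;2;14;18;15m🬎[38;2;15;20;16m[48;2;14;18;15m🬎[38;2;15;20;16m[48;2;14;18;15m🬎[38;2;15;20;16m[48;2;14;18;15m🬎[38;2;59;79;138m[48;2;14;19;27m🬁[38;2;59;79;138m[48;2;12;17;30m🬂[38;2;12;17;30m[48;2;15;19;15m🬃[38;2;15;20;16m[48;2;14;18;15m🬎[38;2;15;20;16m[48;2;14;18;15m🬎[38;2;15;20;16m[48;2;14;18;15m🬎[0m
[38;2;13;17;14m[48;2;11;14;13m🬂[38;2;13;17;14m[48;2;11;14;13m🬂[38;2;13;17;14m[48;2;11;14;13m🬂[38;2;13;17;14m[48;2;11;14;13m🬂[38;2;12;17;30m[48;2;12;15;13m▐[38;2;12;17;30m[48;2;12;17;30m [38;2;13;17;14m[48;2;11;14;13m🬂[38;2;13;17;14m[48;2;11;14;13m🬂[38;2;13;17;14m[48;2;11;14;13m🬂[38;2;13;17;14m[48;2;11;14;13m🬂[0m
[38;2;9;11;11m[48;2;8;9;11m🬎[38;2;9;11;11m[48;2;8;9;11m🬎[38;2;9;11;11m[48;2;8;9;11m🬎[38;2;9;11;11m[48;2;8;9;11m🬎[38;2;12;17;30m[48;2;9;10;11m▐[38;2;12;17;30m[48;2;12;17;30m [38;2;9;11;11m[48;2;8;9;11m🬎[38;2;9;11;11m[48;2;8;9;11m🬎[38;2;9;11;11m[48;2;8;9;11m🬎[38;2;9;11;11m[48;2;8;9;11m🬎[0m
[38;2;7;8;10m[48;2;6;5;9m🬂[38;2;7;8;10m[48;2;6;5;9m🬂[38;2;7;8;10m[48;2;6;5;9m🬂[38;2;7;8;10m[48;2;6;5;9m🬂[38;2;7;8;10m[48;2;6;5;9m🬂[38;2;7;8;10m[48;2;6;5;9m🬂[38;2;7;8;10m[48;2;6;5;9m🬂[38;2;7;8;10m[48;2;6;5;9m🬂[38;2;7;8;10m[48;2;6;5;9m🬂[38;2;7;8;10m[48;2;6;5;9m🬂[0m
</frame>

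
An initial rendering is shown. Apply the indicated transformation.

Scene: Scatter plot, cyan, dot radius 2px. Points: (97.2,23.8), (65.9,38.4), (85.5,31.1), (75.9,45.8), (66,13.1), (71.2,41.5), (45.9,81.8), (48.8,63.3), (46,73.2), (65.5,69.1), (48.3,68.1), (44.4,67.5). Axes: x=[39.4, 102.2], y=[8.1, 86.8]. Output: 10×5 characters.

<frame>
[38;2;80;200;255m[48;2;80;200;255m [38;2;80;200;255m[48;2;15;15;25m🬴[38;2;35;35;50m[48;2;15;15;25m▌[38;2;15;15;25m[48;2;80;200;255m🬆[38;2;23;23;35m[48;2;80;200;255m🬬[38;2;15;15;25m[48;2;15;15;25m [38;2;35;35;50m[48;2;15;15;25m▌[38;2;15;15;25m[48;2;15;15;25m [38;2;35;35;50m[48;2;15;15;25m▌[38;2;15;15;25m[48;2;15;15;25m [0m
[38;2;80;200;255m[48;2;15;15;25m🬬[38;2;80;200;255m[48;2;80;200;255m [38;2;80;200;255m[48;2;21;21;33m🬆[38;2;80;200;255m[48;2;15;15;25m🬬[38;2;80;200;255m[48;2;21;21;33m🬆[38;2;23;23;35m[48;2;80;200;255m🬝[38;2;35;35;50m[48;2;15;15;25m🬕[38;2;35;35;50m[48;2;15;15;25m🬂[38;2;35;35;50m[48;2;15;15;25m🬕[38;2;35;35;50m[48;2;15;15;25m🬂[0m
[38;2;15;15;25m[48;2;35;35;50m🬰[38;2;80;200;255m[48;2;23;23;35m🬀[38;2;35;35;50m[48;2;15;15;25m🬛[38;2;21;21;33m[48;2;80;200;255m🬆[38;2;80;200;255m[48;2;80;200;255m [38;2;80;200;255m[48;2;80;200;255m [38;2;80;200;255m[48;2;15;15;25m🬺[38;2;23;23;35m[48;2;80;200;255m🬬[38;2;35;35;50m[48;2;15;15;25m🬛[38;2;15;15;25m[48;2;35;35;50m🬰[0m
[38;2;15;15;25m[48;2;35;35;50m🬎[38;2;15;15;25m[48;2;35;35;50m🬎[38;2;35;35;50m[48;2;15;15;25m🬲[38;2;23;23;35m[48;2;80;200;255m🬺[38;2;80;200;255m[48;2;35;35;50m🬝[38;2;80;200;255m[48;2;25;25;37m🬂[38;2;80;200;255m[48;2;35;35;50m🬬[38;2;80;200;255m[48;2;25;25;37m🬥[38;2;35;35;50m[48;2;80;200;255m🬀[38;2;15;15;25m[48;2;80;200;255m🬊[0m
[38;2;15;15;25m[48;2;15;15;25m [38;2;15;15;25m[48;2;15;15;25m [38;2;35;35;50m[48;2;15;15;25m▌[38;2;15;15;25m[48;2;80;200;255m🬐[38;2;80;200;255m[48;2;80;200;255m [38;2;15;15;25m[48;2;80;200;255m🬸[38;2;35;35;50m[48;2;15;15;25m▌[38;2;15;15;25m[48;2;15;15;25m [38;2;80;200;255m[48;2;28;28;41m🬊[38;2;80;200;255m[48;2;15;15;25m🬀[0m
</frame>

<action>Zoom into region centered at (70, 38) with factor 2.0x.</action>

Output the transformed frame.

<frame>
[38;2;15;15;25m[48;2;15;15;25m [38;2;15;15;25m[48;2;15;15;25m [38;2;35;35;50m[48;2;15;15;25m▌[38;2;15;15;25m[48;2;15;15;25m [38;2;35;35;50m[48;2;15;15;25m▌[38;2;15;15;25m[48;2;15;15;25m [38;2;27;27;40m[48;2;80;200;255m🬝[38;2;15;15;25m[48;2;15;15;25m [38;2;35;35;50m[48;2;15;15;25m▌[38;2;15;15;25m[48;2;15;15;25m [0m
[38;2;35;35;50m[48;2;15;15;25m🬂[38;2;35;35;50m[48;2;15;15;25m🬂[38;2;35;35;50m[48;2;15;15;25m🬕[38;2;28;28;41m[48;2;80;200;255m🬆[38;2;35;35;50m[48;2;80;200;255m🬆[38;2;80;200;255m[48;2;35;35;50m🬺[38;2;80;200;255m[48;2;80;200;255m [38;2;80;200;255m[48;2;25;25;37m🬛[38;2;35;35;50m[48;2;15;15;25m🬕[38;2;35;35;50m[48;2;15;15;25m🬂[0m
[38;2;15;15;25m[48;2;35;35;50m🬰[38;2;15;15;25m[48;2;35;35;50m🬰[38;2;80;200;255m[48;2;31;31;45m🬁[38;2;80;200;255m[48;2;15;15;25m🬬[38;2;80;200;255m[48;2;28;28;41m🬆[38;2;80;200;255m[48;2;21;21;33m🬆[38;2;80;200;255m[48;2;31;31;45m🬁[38;2;15;15;25m[48;2;35;35;50m🬰[38;2;31;31;45m[48;2;80;200;255m🬝[38;2;21;21;33m[48;2;80;200;255m🬊[0m
[38;2;15;15;25m[48;2;35;35;50m🬎[38;2;15;15;25m[48;2;35;35;50m🬎[38;2;35;35;50m[48;2;15;15;25m🬲[38;2;15;15;25m[48;2;35;35;50m🬎[38;2;35;35;50m[48;2;15;15;25m🬲[38;2;15;15;25m[48;2;35;35;50m🬎[38;2;35;35;50m[48;2;15;15;25m🬲[38;2;15;15;25m[48;2;35;35;50m🬎[38;2;80;200;255m[48;2;35;35;50m🬊[38;2;80;200;255m[48;2;35;35;50m🬝[0m
[38;2;15;15;25m[48;2;15;15;25m [38;2;15;15;25m[48;2;15;15;25m [38;2;35;35;50m[48;2;15;15;25m▌[38;2;15;15;25m[48;2;15;15;25m [38;2;35;35;50m[48;2;15;15;25m▌[38;2;15;15;25m[48;2;15;15;25m [38;2;35;35;50m[48;2;15;15;25m▌[38;2;15;15;25m[48;2;15;15;25m [38;2;35;35;50m[48;2;15;15;25m▌[38;2;15;15;25m[48;2;15;15;25m [0m
</frame>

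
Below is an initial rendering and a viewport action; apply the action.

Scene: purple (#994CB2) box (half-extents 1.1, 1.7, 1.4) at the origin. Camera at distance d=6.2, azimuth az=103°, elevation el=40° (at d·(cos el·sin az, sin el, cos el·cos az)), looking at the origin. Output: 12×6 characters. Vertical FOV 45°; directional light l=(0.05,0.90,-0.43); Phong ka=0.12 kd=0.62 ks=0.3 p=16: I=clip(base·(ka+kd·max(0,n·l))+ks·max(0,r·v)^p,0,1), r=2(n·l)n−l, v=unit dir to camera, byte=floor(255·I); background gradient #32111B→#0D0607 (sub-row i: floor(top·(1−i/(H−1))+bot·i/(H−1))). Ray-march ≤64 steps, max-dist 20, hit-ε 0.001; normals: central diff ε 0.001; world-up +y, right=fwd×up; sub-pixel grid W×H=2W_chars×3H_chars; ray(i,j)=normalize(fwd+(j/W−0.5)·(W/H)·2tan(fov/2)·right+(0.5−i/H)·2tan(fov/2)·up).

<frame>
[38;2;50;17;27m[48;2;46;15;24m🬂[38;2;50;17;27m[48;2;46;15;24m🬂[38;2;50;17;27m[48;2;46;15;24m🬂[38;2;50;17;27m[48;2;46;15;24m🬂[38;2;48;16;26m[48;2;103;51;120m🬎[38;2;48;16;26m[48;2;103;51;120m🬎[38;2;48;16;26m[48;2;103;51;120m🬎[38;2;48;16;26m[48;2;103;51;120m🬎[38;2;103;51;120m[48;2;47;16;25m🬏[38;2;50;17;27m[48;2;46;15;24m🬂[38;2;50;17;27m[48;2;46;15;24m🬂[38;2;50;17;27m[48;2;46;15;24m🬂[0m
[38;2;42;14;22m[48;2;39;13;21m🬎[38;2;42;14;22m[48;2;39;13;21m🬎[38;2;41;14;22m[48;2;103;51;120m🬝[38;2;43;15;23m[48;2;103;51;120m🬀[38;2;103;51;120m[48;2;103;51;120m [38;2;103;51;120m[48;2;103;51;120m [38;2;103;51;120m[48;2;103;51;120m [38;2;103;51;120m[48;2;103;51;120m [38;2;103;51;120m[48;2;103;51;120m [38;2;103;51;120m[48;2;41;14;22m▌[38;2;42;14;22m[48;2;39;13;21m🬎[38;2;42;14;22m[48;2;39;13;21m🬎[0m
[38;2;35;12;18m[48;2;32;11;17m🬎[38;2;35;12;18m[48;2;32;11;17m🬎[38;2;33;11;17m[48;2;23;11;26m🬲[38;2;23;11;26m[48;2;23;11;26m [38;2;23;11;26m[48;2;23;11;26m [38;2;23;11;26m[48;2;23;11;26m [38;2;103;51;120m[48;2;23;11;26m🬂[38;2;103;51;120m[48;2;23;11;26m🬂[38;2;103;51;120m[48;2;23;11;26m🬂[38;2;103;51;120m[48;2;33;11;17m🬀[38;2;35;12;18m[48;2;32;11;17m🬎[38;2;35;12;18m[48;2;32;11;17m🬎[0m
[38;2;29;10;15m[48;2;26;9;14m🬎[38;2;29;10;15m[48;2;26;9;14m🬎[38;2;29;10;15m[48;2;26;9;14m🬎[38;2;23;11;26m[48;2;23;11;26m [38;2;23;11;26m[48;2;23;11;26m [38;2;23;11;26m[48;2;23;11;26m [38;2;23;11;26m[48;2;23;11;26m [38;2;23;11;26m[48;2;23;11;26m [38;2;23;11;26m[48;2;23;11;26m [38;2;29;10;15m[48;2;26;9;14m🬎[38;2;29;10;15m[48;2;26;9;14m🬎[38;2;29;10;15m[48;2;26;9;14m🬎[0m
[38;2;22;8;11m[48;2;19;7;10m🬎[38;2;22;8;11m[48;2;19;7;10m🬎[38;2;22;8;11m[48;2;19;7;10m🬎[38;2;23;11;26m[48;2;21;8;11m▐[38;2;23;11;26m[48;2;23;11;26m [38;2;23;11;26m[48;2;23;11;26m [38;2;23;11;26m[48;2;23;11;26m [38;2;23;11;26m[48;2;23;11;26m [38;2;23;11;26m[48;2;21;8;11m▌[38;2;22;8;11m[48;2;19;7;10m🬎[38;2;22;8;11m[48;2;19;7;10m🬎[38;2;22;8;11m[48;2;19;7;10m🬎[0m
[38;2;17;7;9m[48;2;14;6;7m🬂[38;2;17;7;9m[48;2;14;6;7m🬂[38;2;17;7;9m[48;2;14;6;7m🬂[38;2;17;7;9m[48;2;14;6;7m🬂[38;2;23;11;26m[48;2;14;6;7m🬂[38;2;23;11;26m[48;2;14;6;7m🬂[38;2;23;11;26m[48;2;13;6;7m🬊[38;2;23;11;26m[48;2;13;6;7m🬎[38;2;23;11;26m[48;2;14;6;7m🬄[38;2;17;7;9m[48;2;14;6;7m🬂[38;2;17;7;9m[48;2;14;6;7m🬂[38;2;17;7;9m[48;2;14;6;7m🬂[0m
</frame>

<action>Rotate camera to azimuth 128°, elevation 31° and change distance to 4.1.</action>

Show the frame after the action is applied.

<frame>
[38;2;47;16;25m[48;2;23;11;26m▌[38;2;23;11;26m[48;2;23;11;26m [38;2;23;11;26m[48;2;23;11;26m [38;2;103;51;120m[48;2;23;11;26m🬂[38;2;103;51;120m[48;2;23;11;26m🬂[38;2;103;51;120m[48;2;23;11;26m🬂[38;2;103;51;120m[48;2;23;11;26m🬎[38;2;103;51;120m[48;2;23;11;26m🬎[38;2;103;51;120m[48;2;23;11;26m🬎[38;2;103;51;120m[48;2;59;29;68m🬎[38;2;103;51;120m[48;2;59;29;68m🬂[38;2;75;37;87m[48;2;59;29;68m🬀[0m
[38;2;40;13;21m[48;2;23;11;26m🬺[38;2;23;11;26m[48;2;23;11;26m [38;2;23;11;26m[48;2;23;11;26m [38;2;23;11;26m[48;2;23;11;26m [38;2;23;11;26m[48;2;23;11;26m [38;2;23;11;26m[48;2;23;11;26m [38;2;23;11;26m[48;2;23;11;26m [38;2;23;11;26m[48;2;23;11;26m [38;2;23;11;26m[48;2;59;29;68m🬝[38;2;59;29;68m[48;2;59;29;68m [38;2;59;29;68m[48;2;59;29;68m [38;2;59;29;68m[48;2;41;14;22m▌[0m
[38;2;35;12;18m[48;2;32;11;17m🬎[38;2;23;11;26m[48;2;33;11;17m🬨[38;2;23;11;26m[48;2;23;11;26m [38;2;23;11;26m[48;2;23;11;26m [38;2;23;11;26m[48;2;23;11;26m [38;2;23;11;26m[48;2;23;11;26m [38;2;23;11;26m[48;2;23;11;26m [38;2;23;11;26m[48;2;23;11;26m [38;2;23;11;26m[48;2;59;29;68m▌[38;2;59;29;68m[48;2;59;29;68m [38;2;59;29;68m[48;2;59;29;68m [38;2;59;29;68m[48;2;33;11;17m🬀[0m
[38;2;29;10;15m[48;2;26;9;14m🬎[38;2;23;11;26m[48;2;27;9;14m🬉[38;2;23;11;26m[48;2;23;11;26m [38;2;23;11;26m[48;2;23;11;26m [38;2;23;11;26m[48;2;23;11;26m [38;2;23;11;26m[48;2;23;11;26m [38;2;23;11;26m[48;2;23;11;26m [38;2;23;11;26m[48;2;23;11;26m [38;2;23;11;26m[48;2;59;29;68m▌[38;2;59;29;68m[48;2;59;29;68m [38;2;59;29;68m[48;2;26;9;14m🬝[38;2;29;10;15m[48;2;26;9;14m🬎[0m
[38;2;22;8;11m[48;2;19;7;10m🬎[38;2;22;8;11m[48;2;19;7;10m🬎[38;2;23;11;26m[48;2;23;11;26m [38;2;23;11;26m[48;2;23;11;26m [38;2;23;11;26m[48;2;23;11;26m [38;2;23;11;26m[48;2;23;11;26m [38;2;23;11;26m[48;2;23;11;26m [38;2;23;11;26m[48;2;23;11;26m [38;2;23;11;26m[48;2;59;29;68m🬀[38;2;59;29;68m[48;2;59;29;68m [38;2;59;29;68m[48;2;21;8;11m▌[38;2;22;8;11m[48;2;19;7;10m🬎[0m
[38;2;17;7;9m[48;2;14;6;7m🬂[38;2;17;7;9m[48;2;14;6;7m🬂[38;2;20;10;23m[48;2;14;6;7m🬉[38;2;23;11;26m[48;2;13;6;7m🬬[38;2;23;11;26m[48;2;23;11;26m [38;2;23;11;26m[48;2;23;11;26m [38;2;23;11;26m[48;2;23;11;26m [38;2;23;11;26m[48;2;23;11;26m [38;2;59;29;68m[48;2;59;29;68m [38;2;59;29;68m[48;2;13;6;7m🬝[38;2;17;7;9m[48;2;14;6;7m🬂[38;2;17;7;9m[48;2;14;6;7m🬂[0m
</frame>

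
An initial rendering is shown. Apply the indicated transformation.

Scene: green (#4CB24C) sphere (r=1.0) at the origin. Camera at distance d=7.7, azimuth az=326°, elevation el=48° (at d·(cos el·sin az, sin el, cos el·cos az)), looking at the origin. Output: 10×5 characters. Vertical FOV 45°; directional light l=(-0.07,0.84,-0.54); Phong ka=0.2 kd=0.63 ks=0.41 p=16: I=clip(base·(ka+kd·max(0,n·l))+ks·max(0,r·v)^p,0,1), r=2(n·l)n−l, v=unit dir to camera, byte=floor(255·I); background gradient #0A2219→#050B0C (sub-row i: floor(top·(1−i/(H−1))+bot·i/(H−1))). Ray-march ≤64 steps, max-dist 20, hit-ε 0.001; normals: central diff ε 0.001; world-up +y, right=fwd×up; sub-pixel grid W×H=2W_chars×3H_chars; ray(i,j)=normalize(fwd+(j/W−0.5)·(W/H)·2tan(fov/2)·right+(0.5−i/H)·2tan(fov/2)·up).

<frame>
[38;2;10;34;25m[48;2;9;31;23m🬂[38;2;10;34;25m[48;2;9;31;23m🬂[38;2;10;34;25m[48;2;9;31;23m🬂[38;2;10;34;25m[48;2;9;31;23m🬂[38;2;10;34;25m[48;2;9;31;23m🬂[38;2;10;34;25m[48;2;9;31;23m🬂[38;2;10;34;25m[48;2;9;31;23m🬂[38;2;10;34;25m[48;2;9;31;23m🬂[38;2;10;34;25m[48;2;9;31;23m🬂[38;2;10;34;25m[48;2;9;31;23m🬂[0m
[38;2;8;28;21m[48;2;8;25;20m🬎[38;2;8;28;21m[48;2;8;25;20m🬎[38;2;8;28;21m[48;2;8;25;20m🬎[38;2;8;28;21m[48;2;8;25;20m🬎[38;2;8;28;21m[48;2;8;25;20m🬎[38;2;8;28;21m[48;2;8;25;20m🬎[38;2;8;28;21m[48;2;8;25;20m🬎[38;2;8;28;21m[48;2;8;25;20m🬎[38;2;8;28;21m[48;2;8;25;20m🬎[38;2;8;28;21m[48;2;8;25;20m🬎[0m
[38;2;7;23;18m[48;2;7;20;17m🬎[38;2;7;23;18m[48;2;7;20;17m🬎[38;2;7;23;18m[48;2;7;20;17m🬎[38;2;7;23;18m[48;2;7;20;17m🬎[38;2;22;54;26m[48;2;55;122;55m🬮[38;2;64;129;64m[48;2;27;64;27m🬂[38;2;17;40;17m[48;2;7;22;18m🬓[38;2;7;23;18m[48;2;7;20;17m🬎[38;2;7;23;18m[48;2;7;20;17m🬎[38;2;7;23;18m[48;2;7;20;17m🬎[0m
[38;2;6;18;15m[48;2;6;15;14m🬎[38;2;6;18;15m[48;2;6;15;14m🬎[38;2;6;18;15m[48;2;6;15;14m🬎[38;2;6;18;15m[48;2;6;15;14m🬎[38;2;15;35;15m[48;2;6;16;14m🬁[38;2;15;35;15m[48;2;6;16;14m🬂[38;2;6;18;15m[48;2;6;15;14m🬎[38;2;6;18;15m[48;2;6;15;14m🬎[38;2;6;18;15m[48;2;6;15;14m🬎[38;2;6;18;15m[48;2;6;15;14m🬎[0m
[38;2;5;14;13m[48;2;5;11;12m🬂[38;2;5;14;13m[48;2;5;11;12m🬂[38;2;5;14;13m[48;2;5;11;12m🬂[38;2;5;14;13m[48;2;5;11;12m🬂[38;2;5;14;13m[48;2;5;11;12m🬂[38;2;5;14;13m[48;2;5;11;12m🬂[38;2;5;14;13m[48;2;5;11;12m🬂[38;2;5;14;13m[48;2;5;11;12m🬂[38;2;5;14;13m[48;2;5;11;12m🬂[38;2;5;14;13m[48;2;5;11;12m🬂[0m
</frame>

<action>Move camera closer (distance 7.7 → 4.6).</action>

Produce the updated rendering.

<frame>
[38;2;10;34;25m[48;2;9;31;23m🬂[38;2;10;34;25m[48;2;9;31;23m🬂[38;2;10;34;25m[48;2;9;31;23m🬂[38;2;10;34;25m[48;2;9;31;23m🬂[38;2;10;34;25m[48;2;9;31;23m🬂[38;2;10;34;25m[48;2;9;31;23m🬂[38;2;10;34;25m[48;2;9;31;23m🬂[38;2;10;34;25m[48;2;9;31;23m🬂[38;2;10;34;25m[48;2;9;31;23m🬂[38;2;10;34;25m[48;2;9;31;23m🬂[0m
[38;2;8;28;21m[48;2;8;25;20m🬎[38;2;8;28;21m[48;2;8;25;20m🬎[38;2;8;28;21m[48;2;8;25;20m🬎[38;2;8;27;21m[48;2;58;136;58m🬝[38;2;40;97;46m[48;2;147;220;147m🬝[38;2;8;29;22m[48;2;60;131;60m🬂[38;2;40;95;40m[48;2;8;28;21m🬱[38;2;8;28;21m[48;2;8;25;20m🬎[38;2;8;28;21m[48;2;8;25;20m🬎[38;2;8;28;21m[48;2;8;25;20m🬎[0m
[38;2;7;23;18m[48;2;7;20;17m🬎[38;2;7;23;18m[48;2;7;20;17m🬎[38;2;7;23;18m[48;2;7;20;17m🬎[38;2;7;24;19m[48;2;40;94;40m🬀[38;2;68;133;68m[48;2;35;84;35m🬂[38;2;41;94;41m[48;2;27;65;27m🬆[38;2;30;71;30m[48;2;18;43;18m🬆[38;2;15;35;15m[48;2;7;22;18m🬓[38;2;7;23;18m[48;2;7;20;17m🬎[38;2;7;23;18m[48;2;7;20;17m🬎[0m
[38;2;6;18;15m[48;2;6;15;14m🬎[38;2;6;18;15m[48;2;6;15;14m🬎[38;2;6;18;15m[48;2;6;15;14m🬎[38;2;24;57;24m[48;2;7;20;14m🬁[38;2;22;52;22m[48;2;15;35;15m🬂[38;2;18;43;18m[48;2;15;35;15m🬀[38;2;15;35;15m[48;2;6;15;14m🬝[38;2;6;18;15m[48;2;6;15;14m🬎[38;2;6;18;15m[48;2;6;15;14m🬎[38;2;6;18;15m[48;2;6;15;14m🬎[0m
[38;2;5;14;13m[48;2;5;11;12m🬂[38;2;5;14;13m[48;2;5;11;12m🬂[38;2;5;14;13m[48;2;5;11;12m🬂[38;2;5;14;13m[48;2;5;11;12m🬂[38;2;5;14;13m[48;2;5;11;12m🬂[38;2;5;14;13m[48;2;5;11;12m🬂[38;2;5;14;13m[48;2;5;11;12m🬂[38;2;5;14;13m[48;2;5;11;12m🬂[38;2;5;14;13m[48;2;5;11;12m🬂[38;2;5;14;13m[48;2;5;11;12m🬂[0m
</frame>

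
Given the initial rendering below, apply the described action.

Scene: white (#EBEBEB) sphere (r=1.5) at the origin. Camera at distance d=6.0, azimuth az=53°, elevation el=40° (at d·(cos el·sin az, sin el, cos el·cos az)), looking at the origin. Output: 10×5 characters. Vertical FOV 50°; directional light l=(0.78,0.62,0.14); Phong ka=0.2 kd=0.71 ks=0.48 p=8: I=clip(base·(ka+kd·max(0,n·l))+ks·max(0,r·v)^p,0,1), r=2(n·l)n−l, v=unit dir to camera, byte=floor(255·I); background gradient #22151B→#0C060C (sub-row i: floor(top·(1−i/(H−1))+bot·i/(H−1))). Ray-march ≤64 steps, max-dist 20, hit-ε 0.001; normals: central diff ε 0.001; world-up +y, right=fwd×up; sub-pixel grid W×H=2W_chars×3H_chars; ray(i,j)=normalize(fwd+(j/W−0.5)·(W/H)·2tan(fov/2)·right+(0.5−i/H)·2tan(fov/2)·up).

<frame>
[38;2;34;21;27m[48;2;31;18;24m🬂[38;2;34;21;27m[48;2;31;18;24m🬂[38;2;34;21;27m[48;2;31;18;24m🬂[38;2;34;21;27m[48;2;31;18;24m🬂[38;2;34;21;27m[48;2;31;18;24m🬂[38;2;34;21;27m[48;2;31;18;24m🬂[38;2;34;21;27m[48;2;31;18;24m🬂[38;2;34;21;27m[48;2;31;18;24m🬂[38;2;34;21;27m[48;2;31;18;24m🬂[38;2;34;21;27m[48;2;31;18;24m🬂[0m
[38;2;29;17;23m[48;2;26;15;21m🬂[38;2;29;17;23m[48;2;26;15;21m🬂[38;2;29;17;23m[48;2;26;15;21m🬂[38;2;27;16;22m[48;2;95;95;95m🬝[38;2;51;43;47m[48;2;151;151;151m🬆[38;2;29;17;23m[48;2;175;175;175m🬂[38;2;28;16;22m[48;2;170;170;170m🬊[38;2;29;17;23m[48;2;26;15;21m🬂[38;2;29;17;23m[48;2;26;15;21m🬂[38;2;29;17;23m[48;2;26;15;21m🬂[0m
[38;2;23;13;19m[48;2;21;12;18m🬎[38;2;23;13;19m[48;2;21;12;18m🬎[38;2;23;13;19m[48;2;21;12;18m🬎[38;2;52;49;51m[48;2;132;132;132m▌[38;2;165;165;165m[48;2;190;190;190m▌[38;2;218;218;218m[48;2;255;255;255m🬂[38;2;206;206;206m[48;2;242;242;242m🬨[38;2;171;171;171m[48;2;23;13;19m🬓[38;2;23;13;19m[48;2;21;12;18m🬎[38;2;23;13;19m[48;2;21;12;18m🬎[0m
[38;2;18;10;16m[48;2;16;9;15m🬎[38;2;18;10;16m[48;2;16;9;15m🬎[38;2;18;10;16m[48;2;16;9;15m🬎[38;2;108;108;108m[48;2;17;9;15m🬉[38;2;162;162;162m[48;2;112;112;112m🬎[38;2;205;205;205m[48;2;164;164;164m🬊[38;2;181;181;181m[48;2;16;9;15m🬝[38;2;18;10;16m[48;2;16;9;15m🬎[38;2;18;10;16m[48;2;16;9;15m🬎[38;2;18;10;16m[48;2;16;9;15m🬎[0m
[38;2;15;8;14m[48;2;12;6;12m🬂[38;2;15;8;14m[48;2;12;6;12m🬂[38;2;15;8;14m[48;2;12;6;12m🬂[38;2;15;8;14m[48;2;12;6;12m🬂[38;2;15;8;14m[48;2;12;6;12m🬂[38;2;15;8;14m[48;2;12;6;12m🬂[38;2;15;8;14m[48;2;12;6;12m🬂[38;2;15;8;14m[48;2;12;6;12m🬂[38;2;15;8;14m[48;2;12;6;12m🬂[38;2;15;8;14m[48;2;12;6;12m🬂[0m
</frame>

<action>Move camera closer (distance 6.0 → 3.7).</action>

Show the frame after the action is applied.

<frame>
[38;2;34;21;27m[48;2;31;18;24m🬂[38;2;34;21;27m[48;2;31;18;24m🬂[38;2;34;21;27m[48;2;31;18;24m🬂[38;2;33;20;26m[48;2;132;132;132m🬎[38;2;34;21;27m[48;2;154;154;154m🬂[38;2;34;21;27m[48;2;170;170;170m🬂[38;2;33;20;26m[48;2;177;177;177m🬊[38;2;175;175;175m[48;2;32;19;25m🬏[38;2;34;21;27m[48;2;31;18;24m🬂[38;2;34;21;27m[48;2;31;18;24m🬂[0m
[38;2;29;17;23m[48;2;26;15;21m🬂[38;2;29;17;23m[48;2;26;15;21m🬂[38;2;29;17;23m[48;2;122;122;122m🬀[38;2;150;150;150m[48;2;167;167;167m🬄[38;2;178;178;178m[48;2;191;191;191m🬆[38;2;196;196;196m[48;2;224;224;224m🬎[38;2;201;201;201m[48;2;228;228;228m🬎[38;2;189;189;189m[48;2;205;205;205m🬂[38;2;189;189;189m[48;2;27;16;22m🬓[38;2;29;17;23m[48;2;26;15;21m🬂[0m
[38;2;23;13;19m[48;2;21;12;18m🬎[38;2;82;82;82m[48;2;23;13;19m🬦[38;2;129;129;129m[48;2;152;152;152m▌[38;2;167;167;167m[48;2;179;179;179m▌[38;2;192;192;192m[48;2;218;218;218m▌[38;2;248;248;248m[48;2;255;255;255m🬀[38;2;255;255;255m[48;2;252;252;252m🬺[38;2;212;212;212m[48;2;228;228;228m▐[38;2;24;14;20m[48;2;195;195;195m🬁[38;2;23;13;19m[48;2;21;12;18m🬎[0m
[38;2;18;10;16m[48;2;16;9;15m🬎[38;2;18;10;16m[48;2;16;9;15m🬎[38;2;138;138;138m[48;2;105;105;105m🬨[38;2;171;171;171m[48;2;157;157;157m🬨[38;2;201;201;201m[48;2;184;184;184m🬉[38;2;240;240;240m[48;2;202;202;202m🬊[38;2;250;250;250m[48;2;213;213;213m🬂[38;2;213;213;213m[48;2;201;201;201m🬆[38;2;191;191;191m[48;2;17;10;16m▌[38;2;18;10;16m[48;2;16;9;15m🬎[0m
[38;2;15;8;14m[48;2;12;6;12m🬂[38;2;15;8;14m[48;2;12;6;12m🬂[38;2;113;113;113m[48;2;13;6;12m🬁[38;2;139;139;139m[48;2;12;6;12m🬎[38;2;168;168;168m[48;2;137;137;137m🬎[38;2;182;182;182m[48;2;156;156;156m🬎[38;2;181;181;181m[48;2;12;6;12m🬝[38;2;181;181;181m[48;2;12;6;12m🬆[38;2;15;8;14m[48;2;12;6;12m🬂[38;2;15;8;14m[48;2;12;6;12m🬂[0m
</frame>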